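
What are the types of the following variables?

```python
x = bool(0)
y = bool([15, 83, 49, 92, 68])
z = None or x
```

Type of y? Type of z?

bool() returns bool; None or bool returns the bool

bool, bool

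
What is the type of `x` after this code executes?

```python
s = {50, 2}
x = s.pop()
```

Popping from set[int] returns int

int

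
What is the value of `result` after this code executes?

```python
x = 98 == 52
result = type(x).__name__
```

x is bool; result = 'bool'

'bool'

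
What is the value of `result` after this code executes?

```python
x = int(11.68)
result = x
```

x = 11; result = 11

11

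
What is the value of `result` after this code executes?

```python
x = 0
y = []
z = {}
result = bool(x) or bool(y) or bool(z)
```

x = 0; y = []; z = {}; result = False

False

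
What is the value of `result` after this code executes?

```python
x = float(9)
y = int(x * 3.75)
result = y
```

x = 9.0; y = 33; result = 33

33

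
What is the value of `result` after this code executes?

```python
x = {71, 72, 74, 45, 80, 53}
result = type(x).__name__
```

x is set; result = 'set'

'set'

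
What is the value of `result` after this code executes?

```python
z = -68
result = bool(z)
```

z = -68; result = True

True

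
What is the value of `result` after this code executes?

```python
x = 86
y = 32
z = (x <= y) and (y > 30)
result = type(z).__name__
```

x is int; y is int; z is bool; result = 'bool'

'bool'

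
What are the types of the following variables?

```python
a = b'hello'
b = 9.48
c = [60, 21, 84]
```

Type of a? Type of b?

a is assigned a bytes literal (b'...' prefix); b is assigned a number with a decimal point, so it is a float

bytes, float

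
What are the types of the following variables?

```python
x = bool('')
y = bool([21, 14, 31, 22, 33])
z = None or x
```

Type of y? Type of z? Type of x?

bool() returns bool; None or bool returns the bool; bool() returns bool

bool, bool, bool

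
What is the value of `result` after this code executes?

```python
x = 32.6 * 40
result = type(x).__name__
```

x is float; result = 'float'

'float'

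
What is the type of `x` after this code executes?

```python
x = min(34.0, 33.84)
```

min() of floats returns float

float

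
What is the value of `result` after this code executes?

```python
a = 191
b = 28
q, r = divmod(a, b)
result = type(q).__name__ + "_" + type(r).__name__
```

a is int; b is int; q is int; r is int; result = 'int_int'

'int_int'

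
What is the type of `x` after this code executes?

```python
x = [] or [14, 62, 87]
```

'or' returns first truthy value (list)

list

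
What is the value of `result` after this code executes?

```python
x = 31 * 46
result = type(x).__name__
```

x is int; result = 'int'

'int'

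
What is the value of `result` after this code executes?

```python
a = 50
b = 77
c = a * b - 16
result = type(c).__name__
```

a is int; b is int; c is int; result = 'int'

'int'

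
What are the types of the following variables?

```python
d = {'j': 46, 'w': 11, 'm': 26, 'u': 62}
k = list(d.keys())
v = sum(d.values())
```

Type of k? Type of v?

list() converts to list; sum of ints is int

list, int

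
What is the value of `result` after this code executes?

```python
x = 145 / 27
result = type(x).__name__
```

x is float; result = 'float'

'float'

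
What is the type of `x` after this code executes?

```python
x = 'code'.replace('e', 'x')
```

str.replace() returns str

str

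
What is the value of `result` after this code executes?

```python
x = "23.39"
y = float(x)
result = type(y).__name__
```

x is str; y is float; result = 'float'

'float'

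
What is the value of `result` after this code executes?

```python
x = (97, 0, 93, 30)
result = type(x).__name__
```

x is tuple; result = 'tuple'

'tuple'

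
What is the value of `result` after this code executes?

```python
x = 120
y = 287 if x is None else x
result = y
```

x = 120; y = 120; result = 120

120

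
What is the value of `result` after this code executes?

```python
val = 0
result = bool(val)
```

val = 0; result = False

False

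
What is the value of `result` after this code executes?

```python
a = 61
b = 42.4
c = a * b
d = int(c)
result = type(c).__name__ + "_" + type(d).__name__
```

a is int; b is float; c is float; d is int; result = 'float_int'

'float_int'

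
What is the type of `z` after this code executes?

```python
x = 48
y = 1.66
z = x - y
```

int - float = float

float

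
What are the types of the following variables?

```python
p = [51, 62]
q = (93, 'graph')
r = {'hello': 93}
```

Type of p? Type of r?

p is assigned a list literal (square brackets); r is assigned a dict literal ({key: value})

list, dict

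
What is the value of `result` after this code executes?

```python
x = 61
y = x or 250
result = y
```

x = 61; y = 61; result = 61

61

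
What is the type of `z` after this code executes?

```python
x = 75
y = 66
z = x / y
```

int / int = float

float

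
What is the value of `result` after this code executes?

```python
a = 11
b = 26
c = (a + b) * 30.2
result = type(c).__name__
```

a is int; b is int; c is float; result = 'float'

'float'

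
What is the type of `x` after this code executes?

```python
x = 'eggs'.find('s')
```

str.find() returns int index

int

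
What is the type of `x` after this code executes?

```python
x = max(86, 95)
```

max() of ints returns int

int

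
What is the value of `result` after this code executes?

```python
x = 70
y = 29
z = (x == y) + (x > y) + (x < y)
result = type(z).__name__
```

x is int; y is int; z is int; result = 'int'

'int'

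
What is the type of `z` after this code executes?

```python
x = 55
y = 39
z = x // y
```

int // int = int

int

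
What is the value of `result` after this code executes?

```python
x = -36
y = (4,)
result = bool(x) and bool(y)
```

x = -36; y = (4,); result = True

True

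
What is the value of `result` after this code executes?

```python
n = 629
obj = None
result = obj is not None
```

n = 629; obj = None; result = False

False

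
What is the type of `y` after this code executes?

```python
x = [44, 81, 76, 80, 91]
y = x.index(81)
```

list.index() returns int

int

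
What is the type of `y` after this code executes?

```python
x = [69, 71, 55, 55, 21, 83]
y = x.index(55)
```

list.index() returns int

int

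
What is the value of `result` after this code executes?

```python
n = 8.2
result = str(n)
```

n = 8.2; result = '8.2'

'8.2'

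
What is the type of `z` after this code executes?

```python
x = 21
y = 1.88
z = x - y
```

int - float = float

float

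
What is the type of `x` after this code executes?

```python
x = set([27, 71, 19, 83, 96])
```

set() constructor returns set

set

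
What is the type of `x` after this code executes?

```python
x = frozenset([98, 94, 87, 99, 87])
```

frozenset() returns frozenset

frozenset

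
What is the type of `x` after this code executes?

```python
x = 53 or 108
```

'or' returns first truthy value (int)

int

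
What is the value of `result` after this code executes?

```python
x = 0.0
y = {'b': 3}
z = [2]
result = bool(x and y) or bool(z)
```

x = 0.0; y = {'b': 3}; z = [2]; result = True

True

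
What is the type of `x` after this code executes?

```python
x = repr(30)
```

repr() returns str

str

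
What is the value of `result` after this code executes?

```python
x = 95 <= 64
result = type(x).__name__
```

x is bool; result = 'bool'

'bool'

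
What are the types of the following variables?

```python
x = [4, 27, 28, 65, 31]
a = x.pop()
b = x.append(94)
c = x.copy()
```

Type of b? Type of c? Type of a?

append() returns None; copy() returns list; pop() returns element

NoneType, list, int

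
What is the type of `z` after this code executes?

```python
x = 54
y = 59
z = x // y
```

int // int = int

int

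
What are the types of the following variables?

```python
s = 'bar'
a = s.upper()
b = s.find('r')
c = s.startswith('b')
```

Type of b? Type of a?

find() returns int; upper() returns str

int, str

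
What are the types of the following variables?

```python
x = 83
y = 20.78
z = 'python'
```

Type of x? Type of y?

x is assigned a bare integer (no decimal point), so it is an int; y is assigned a number with a decimal point, so it is a float

int, float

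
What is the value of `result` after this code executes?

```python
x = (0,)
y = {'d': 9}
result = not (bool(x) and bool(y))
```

x = (0,); y = {'d': 9}; result = False

False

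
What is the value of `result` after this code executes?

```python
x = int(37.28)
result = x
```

x = 37; result = 37

37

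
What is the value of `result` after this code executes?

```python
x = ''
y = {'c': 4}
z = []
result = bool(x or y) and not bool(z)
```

x = ''; y = {'c': 4}; z = []; result = True

True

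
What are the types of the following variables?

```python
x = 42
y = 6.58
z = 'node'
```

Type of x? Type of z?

x is assigned a bare integer (no decimal point), so it is an int; z is assigned a quoted string literal, so it is a str

int, str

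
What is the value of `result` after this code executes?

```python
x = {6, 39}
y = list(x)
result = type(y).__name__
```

x is set; y is list; result = 'list'

'list'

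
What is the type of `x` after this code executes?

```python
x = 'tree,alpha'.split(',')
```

str.split() returns list

list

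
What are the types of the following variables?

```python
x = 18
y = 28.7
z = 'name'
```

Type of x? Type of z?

x is assigned a bare integer (no decimal point), so it is an int; z is assigned a quoted string literal, so it is a str

int, str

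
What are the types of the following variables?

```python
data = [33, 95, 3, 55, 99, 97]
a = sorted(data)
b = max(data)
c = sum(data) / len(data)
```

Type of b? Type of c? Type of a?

max of ints returns int; int / int = float; sorted() returns list

int, float, list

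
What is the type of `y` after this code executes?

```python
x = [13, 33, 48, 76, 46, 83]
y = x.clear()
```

list.clear() returns None

NoneType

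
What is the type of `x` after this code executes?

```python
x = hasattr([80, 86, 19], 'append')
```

hasattr() returns bool

bool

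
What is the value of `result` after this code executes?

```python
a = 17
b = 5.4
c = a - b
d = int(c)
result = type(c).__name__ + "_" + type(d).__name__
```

a is int; b is float; c is float; d is int; result = 'float_int'

'float_int'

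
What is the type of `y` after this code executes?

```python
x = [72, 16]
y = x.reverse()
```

list.reverse() returns None

NoneType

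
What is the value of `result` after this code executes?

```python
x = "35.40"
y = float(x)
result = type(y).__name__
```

x is str; y is float; result = 'float'

'float'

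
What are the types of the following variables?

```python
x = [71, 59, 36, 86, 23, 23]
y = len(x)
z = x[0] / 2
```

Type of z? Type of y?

int / int = float; len() returns int

float, int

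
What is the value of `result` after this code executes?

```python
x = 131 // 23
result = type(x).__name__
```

x is int; result = 'int'

'int'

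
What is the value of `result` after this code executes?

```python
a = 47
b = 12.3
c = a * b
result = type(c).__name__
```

a is int; b is float; c is float; result = 'float'

'float'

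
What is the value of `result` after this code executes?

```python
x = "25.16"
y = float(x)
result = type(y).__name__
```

x is str; y is float; result = 'float'

'float'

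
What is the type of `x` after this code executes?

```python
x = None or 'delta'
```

'or' with None returns the other truthy value (str)

str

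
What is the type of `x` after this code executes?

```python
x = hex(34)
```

hex() returns str representation

str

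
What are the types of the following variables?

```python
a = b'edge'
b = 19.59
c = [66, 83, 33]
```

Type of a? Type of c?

a is assigned a bytes literal (b'...' prefix); c is assigned a list literal (square brackets)

bytes, list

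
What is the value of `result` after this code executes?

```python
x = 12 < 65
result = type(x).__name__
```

x is bool; result = 'bool'

'bool'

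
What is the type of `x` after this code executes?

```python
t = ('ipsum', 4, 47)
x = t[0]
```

Index 0 of tuple is a str literal

str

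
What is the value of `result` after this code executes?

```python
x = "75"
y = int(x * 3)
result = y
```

x = '75'; y = 757575; result = 757575

757575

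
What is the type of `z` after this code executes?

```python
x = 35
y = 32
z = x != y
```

Comparison returns bool

bool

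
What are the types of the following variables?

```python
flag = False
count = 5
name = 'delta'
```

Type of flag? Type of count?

flag is assigned the constant False, which has type bool; count is assigned a bare integer (no decimal point), so it is an int

bool, int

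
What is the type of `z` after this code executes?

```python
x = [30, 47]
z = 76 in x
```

'in' operator returns bool

bool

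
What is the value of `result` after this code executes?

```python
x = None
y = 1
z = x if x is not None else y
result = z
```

x = None; y = 1; z = 1; result = 1

1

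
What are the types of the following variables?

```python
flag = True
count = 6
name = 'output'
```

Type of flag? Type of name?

flag is assigned the constant True, which has type bool; name is assigned a quoted string literal, so it is a str

bool, str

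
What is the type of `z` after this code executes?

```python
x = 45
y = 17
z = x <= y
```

Comparison returns bool

bool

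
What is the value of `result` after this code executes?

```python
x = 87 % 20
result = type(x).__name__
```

x is int; result = 'int'

'int'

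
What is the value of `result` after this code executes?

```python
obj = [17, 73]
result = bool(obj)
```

obj = [17, 73]; result = True

True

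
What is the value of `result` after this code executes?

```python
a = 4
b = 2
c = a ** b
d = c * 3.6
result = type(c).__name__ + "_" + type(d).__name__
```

a is int; b is int; c is int; d is float; result = 'int_float'

'int_float'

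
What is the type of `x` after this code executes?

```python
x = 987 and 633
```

'and' with truthy values returns last operand (int)

int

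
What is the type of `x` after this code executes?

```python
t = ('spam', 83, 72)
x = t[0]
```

Index 0 of tuple is a str literal

str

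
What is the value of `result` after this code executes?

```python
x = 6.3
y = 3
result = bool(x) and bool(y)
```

x = 6.3; y = 3; result = True

True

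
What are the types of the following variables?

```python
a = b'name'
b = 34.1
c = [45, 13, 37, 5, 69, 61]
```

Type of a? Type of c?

a is assigned a bytes literal (b'...' prefix); c is assigned a list literal (square brackets)

bytes, list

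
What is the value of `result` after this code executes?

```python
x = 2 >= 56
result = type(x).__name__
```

x is bool; result = 'bool'

'bool'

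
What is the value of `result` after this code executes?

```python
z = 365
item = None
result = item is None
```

z = 365; item = None; result = True

True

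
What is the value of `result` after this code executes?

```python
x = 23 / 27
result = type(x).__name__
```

x is float; result = 'float'

'float'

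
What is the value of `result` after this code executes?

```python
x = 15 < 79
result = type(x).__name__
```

x is bool; result = 'bool'

'bool'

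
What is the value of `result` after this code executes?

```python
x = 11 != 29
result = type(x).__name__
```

x is bool; result = 'bool'

'bool'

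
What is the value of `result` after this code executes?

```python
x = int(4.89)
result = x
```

x = 4; result = 4

4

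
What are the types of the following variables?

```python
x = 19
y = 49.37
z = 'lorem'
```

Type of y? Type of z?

y is assigned a number with a decimal point, so it is a float; z is assigned a quoted string literal, so it is a str

float, str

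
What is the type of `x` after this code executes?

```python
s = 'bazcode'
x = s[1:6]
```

Slicing a str returns str

str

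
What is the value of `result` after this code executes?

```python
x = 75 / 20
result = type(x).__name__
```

x is float; result = 'float'

'float'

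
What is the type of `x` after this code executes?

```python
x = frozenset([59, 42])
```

frozenset() returns frozenset

frozenset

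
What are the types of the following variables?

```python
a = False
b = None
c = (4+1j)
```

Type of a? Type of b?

a is assigned the constant False, which has type bool; b is assigned None, whose type is NoneType

bool, NoneType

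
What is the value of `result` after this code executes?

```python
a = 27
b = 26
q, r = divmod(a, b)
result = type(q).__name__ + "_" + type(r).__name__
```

a is int; b is int; q is int; r is int; result = 'int_int'

'int_int'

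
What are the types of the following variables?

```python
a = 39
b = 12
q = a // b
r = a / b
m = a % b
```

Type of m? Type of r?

% of ints returns int; / returns float

int, float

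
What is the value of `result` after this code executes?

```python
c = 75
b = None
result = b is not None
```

c = 75; b = None; result = False

False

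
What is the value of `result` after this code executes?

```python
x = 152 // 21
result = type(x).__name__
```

x is int; result = 'int'

'int'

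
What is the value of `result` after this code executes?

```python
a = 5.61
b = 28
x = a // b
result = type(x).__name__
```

a is float; b is int; x is float; result = 'float'

'float'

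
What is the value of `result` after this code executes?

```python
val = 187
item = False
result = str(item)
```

val = 187; item = False; result = 'False'

'False'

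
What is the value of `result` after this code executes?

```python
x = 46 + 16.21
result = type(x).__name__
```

x is float; result = 'float'

'float'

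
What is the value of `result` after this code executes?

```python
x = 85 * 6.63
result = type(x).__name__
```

x is float; result = 'float'

'float'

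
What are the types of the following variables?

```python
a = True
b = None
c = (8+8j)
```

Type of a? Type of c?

a is assigned the constant True, which has type bool; c is assigned (8+8j), an int plus an imaginary literal (j suffix), which evaluates to complex

bool, complex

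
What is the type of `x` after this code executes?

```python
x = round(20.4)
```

round() with no decimal places returns int

int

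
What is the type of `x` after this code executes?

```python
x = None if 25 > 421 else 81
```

25 > 421 is False, so the else branch is taken

int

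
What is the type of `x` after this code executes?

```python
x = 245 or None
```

'or' returns first truthy value

int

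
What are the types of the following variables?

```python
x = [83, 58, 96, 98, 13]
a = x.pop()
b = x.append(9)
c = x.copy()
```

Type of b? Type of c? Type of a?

append() returns None; copy() returns list; pop() returns element

NoneType, list, int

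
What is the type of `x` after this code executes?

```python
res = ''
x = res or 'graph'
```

'or' returns first truthy value (str)

str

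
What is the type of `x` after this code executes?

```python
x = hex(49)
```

hex() returns str representation

str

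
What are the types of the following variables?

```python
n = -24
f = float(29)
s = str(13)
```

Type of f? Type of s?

f is assigned the result of calling float(), which returns a float; s is assigned the result of calling str(), which returns a str

float, str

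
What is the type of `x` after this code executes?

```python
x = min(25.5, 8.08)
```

min() of floats returns float

float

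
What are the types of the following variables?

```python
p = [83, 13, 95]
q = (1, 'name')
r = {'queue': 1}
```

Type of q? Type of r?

q is assigned a tuple (parenthesized, comma-separated values); r is assigned a dict literal ({key: value})

tuple, dict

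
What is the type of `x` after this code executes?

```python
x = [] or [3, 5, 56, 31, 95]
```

'or' returns first truthy value (list)

list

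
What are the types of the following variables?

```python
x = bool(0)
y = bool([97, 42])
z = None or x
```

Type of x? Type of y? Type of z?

bool() returns bool; bool() returns bool; None or bool returns the bool

bool, bool, bool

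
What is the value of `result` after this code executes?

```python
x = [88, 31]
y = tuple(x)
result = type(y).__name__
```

x is list; y is tuple; result = 'tuple'

'tuple'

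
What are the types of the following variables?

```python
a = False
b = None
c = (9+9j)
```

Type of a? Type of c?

a is assigned the constant False, which has type bool; c is assigned (9+9j), an int plus an imaginary literal (j suffix), which evaluates to complex

bool, complex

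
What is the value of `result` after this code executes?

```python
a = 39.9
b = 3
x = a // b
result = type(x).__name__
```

a is float; b is int; x is float; result = 'float'

'float'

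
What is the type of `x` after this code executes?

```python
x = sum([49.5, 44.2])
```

sum() of floats returns float

float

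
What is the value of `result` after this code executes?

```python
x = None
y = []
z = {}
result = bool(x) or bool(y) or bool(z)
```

x = None; y = []; z = {}; result = False

False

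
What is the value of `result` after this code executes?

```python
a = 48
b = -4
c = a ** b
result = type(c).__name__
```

a is int; b is int; c is float; result = 'float'

'float'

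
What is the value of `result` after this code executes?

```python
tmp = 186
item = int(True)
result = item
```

tmp = 186; item = 1; result = 1

1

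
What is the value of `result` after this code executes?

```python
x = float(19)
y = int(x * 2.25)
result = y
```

x = 19.0; y = 42; result = 42

42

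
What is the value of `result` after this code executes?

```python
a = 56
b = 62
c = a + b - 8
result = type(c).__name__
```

a is int; b is int; c is int; result = 'int'

'int'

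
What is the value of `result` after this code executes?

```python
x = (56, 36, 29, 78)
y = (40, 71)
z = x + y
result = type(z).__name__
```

x is tuple; y is tuple; z is tuple; result = 'tuple'

'tuple'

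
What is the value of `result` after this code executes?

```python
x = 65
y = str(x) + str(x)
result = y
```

x = 65; y = '6565'; result = '6565'

'6565'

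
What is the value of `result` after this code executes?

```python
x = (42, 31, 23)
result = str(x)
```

x = (42, 31, 23); result = '(42, 31, 23)'

'(42, 31, 23)'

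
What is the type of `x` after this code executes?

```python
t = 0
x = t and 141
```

'and' returns first falsy value (0 is int)

int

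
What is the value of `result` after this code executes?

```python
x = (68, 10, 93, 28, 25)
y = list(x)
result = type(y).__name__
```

x is tuple; y is list; result = 'list'

'list'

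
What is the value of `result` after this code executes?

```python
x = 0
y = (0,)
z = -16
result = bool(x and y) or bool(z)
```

x = 0; y = (0,); z = -16; result = True

True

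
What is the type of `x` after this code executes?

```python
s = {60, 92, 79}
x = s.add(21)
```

set.add() returns None (mutates in place)

NoneType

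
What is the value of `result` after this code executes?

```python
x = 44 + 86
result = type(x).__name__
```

x is int; result = 'int'

'int'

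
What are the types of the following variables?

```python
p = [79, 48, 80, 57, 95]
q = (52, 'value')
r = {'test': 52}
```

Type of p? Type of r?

p is assigned a list literal (square brackets); r is assigned a dict literal ({key: value})

list, dict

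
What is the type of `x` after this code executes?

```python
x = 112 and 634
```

'and' with truthy values returns last operand (int)

int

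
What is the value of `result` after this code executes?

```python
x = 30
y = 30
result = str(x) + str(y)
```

x = 30; y = 30; result = '3030'

'3030'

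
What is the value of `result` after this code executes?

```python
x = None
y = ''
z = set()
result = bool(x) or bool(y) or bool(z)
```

x = None; y = ''; z = set(); result = False

False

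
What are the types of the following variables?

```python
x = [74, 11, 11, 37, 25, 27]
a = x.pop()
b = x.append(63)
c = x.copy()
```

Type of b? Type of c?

append() returns None; copy() returns list

NoneType, list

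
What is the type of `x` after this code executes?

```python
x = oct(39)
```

oct() returns str representation

str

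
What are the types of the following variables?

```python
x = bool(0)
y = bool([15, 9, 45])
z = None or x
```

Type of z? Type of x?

None or bool returns the bool; bool() returns bool

bool, bool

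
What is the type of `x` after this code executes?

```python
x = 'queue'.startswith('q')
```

str.startswith() returns bool

bool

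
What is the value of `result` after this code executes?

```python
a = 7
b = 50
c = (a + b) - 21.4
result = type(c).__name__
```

a is int; b is int; c is float; result = 'float'

'float'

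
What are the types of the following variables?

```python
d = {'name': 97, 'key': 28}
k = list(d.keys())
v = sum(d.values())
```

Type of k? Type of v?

list() converts to list; sum of ints is int

list, int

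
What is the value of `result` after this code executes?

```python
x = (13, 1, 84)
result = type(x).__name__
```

x is tuple; result = 'tuple'

'tuple'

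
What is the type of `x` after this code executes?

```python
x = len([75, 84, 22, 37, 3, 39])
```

len() always returns int

int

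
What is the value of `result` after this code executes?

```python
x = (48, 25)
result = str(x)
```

x = (48, 25); result = '(48, 25)'

'(48, 25)'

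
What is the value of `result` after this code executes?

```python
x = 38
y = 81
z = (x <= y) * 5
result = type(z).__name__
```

x is int; y is int; z is int; result = 'int'

'int'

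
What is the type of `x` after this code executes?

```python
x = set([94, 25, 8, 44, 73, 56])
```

set() constructor returns set

set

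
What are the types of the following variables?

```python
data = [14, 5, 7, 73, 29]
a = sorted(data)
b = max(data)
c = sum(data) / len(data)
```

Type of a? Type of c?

sorted() returns list; int / int = float

list, float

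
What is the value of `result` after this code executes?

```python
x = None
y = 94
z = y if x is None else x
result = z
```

x = None; y = 94; z = 94; result = 94

94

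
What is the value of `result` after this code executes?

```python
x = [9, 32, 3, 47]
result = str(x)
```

x = [9, 32, 3, 47]; result = '[9, 32, 3, 47]'

'[9, 32, 3, 47]'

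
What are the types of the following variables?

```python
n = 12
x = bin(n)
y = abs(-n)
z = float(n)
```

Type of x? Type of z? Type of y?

bin() returns str; float() returns float; abs() of int returns int

str, float, int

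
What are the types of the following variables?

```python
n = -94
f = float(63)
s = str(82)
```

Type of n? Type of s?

n is assigned a bare integer (no decimal point), so it is an int; s is assigned the result of calling str(), which returns a str

int, str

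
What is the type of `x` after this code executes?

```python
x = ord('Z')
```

ord() returns int (code point)

int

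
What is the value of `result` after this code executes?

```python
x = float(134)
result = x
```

x = 134.0; result = 134.0

134.0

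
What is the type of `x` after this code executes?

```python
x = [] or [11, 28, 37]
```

'or' returns first truthy value (list)

list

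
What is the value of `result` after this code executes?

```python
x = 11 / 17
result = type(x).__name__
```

x is float; result = 'float'

'float'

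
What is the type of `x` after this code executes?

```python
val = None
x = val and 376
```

'and' returns first falsy value (None)

NoneType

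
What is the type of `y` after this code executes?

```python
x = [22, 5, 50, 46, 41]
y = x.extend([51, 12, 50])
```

list.extend() returns None

NoneType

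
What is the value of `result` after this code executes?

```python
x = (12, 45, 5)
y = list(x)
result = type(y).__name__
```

x is tuple; y is list; result = 'list'

'list'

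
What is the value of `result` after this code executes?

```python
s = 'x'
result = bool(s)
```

s = 'x'; result = True

True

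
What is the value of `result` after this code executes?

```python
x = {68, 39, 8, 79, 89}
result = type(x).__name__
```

x is set; result = 'set'

'set'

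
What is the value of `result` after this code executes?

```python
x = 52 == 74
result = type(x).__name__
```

x is bool; result = 'bool'

'bool'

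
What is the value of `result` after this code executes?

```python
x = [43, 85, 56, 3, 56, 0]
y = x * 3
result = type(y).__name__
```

x is list; y is list; result = 'list'

'list'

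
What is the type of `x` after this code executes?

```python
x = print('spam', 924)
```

print() returns None

NoneType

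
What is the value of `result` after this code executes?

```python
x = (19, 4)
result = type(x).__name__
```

x is tuple; result = 'tuple'

'tuple'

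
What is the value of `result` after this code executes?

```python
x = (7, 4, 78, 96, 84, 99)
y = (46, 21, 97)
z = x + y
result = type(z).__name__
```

x is tuple; y is tuple; z is tuple; result = 'tuple'

'tuple'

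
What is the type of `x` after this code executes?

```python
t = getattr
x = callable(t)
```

callable() returns bool

bool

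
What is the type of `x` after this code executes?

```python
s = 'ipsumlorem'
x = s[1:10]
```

Slicing a str returns str

str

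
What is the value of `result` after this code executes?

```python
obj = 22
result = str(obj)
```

obj = 22; result = '22'

'22'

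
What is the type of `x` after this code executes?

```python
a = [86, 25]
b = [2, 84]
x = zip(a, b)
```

zip() returns a zip object

zip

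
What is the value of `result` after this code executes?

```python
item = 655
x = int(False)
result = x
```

item = 655; x = 0; result = 0

0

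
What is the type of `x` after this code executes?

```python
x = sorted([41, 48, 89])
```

sorted() always returns list

list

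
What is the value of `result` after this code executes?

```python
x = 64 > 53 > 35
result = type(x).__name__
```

x is bool; result = 'bool'

'bool'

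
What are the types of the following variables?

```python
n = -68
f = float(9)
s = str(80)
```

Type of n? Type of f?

n is assigned a bare integer (no decimal point), so it is an int; f is assigned the result of calling float(), which returns a float

int, float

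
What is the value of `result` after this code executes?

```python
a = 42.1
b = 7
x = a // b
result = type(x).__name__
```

a is float; b is int; x is float; result = 'float'

'float'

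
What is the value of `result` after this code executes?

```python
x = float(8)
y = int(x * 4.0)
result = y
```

x = 8.0; y = 32; result = 32

32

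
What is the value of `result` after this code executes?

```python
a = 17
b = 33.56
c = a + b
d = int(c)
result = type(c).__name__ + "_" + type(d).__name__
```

a is int; b is float; c is float; d is int; result = 'float_int'

'float_int'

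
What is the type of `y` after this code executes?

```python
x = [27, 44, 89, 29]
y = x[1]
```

Indexing list[int] returns int

int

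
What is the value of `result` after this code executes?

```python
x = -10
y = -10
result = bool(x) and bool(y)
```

x = -10; y = -10; result = True

True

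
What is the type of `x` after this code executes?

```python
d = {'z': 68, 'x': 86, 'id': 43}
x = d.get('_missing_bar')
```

dict.get() returns None when key not found

NoneType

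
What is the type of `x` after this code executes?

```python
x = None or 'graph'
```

'or' with None returns the other truthy value (str)

str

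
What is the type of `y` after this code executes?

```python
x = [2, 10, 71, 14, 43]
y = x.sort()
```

list.sort() returns None (mutates in place)

NoneType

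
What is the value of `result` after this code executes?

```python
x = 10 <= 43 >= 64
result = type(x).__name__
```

x is bool; result = 'bool'

'bool'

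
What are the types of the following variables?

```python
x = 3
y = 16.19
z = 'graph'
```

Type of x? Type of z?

x is assigned a bare integer (no decimal point), so it is an int; z is assigned a quoted string literal, so it is a str

int, str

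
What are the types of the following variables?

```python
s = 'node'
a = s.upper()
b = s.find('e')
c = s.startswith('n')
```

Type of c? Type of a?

startswith() returns bool; upper() returns str

bool, str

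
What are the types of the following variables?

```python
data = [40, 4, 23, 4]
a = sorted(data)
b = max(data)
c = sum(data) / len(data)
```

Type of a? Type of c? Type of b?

sorted() returns list; int / int = float; max of ints returns int

list, float, int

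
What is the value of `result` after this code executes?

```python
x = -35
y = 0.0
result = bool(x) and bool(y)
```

x = -35; y = 0.0; result = False

False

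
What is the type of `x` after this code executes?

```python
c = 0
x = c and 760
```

'and' returns first falsy value (0 is int)

int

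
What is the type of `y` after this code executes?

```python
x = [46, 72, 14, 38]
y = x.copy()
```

list.copy() returns list

list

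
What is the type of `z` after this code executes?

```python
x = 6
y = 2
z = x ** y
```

positive int ** positive int = int

int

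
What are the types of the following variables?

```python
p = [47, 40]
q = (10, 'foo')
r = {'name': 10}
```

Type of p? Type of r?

p is assigned a list literal (square brackets); r is assigned a dict literal ({key: value})

list, dict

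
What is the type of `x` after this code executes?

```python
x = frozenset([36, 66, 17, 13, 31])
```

frozenset() returns frozenset

frozenset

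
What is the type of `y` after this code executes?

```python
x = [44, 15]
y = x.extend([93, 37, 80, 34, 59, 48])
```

list.extend() returns None

NoneType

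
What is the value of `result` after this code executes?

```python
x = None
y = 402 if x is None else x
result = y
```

x = None; y = 402; result = 402

402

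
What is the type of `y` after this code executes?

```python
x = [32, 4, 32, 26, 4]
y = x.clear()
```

list.clear() returns None

NoneType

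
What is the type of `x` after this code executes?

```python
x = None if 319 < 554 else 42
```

319 < 554 is True, so the if branch is taken

NoneType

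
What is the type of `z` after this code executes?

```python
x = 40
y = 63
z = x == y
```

Equality comparison returns bool

bool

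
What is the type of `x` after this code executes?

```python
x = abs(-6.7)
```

abs() of float returns float

float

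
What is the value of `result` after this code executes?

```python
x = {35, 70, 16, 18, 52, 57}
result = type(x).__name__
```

x is set; result = 'set'

'set'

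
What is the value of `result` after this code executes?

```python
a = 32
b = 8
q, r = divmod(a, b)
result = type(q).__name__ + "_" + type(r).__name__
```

a is int; b is int; q is int; r is int; result = 'int_int'

'int_int'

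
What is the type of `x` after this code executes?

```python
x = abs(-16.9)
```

abs() of float returns float

float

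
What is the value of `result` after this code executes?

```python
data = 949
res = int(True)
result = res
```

data = 949; res = 1; result = 1

1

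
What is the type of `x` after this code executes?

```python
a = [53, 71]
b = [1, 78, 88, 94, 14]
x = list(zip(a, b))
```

list(zip()) returns a list of tuples

list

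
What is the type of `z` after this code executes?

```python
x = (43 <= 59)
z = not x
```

'not' returns bool

bool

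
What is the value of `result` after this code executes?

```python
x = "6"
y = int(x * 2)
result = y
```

x = '6'; y = 66; result = 66

66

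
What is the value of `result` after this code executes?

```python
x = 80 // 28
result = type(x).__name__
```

x is int; result = 'int'

'int'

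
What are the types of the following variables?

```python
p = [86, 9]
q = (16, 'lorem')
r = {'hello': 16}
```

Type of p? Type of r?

p is assigned a list literal (square brackets); r is assigned a dict literal ({key: value})

list, dict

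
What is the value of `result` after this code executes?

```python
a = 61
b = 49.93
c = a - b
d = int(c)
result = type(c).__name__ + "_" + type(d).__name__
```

a is int; b is float; c is float; d is int; result = 'float_int'

'float_int'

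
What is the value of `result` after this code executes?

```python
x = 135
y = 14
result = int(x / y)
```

x = 135; y = 14; result = 9

9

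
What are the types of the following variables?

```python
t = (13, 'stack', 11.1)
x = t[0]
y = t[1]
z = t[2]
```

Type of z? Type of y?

tuple[2] is float; tuple[1] is str

float, str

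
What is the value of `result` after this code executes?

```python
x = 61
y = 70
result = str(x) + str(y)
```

x = 61; y = 70; result = '6170'

'6170'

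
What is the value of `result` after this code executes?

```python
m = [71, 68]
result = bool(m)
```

m = [71, 68]; result = True

True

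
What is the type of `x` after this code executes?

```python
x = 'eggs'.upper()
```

str.upper() returns str

str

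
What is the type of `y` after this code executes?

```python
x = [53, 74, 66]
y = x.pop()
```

list.pop() returns the popped element

int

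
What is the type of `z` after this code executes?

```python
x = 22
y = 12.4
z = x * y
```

int * float = float

float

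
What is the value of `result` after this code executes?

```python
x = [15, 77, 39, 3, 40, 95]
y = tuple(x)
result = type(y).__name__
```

x is list; y is tuple; result = 'tuple'

'tuple'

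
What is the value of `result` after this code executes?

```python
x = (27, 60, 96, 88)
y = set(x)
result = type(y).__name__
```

x is tuple; y is set; result = 'set'

'set'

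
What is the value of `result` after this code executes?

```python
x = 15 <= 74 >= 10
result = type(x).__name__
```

x is bool; result = 'bool'

'bool'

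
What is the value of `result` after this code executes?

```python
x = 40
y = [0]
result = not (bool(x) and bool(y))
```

x = 40; y = [0]; result = False

False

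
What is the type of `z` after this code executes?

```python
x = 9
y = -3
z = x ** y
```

int ** negative = float

float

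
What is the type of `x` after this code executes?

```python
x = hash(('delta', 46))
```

hash() returns int

int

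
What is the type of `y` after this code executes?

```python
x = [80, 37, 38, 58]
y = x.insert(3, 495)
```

list.insert() returns None

NoneType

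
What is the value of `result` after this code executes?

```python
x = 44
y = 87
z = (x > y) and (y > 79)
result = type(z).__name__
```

x is int; y is int; z is bool; result = 'bool'

'bool'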